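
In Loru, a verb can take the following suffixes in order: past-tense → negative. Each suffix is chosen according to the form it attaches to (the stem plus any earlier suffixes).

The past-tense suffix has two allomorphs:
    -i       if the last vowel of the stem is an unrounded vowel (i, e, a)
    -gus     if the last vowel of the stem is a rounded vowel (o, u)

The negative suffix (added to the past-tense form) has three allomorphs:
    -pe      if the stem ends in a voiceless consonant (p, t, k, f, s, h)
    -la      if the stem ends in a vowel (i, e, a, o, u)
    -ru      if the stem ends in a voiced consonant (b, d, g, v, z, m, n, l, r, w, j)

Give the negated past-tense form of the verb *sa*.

The last vowel of *sa* is /a/, which is an unrounded vowel, so the past-tense suffix is -i, giving *sai*.
The final sound of the past-tense form *sai* is /i/, which is a vowel, so the negative suffix is -la, giving *saila*.

saila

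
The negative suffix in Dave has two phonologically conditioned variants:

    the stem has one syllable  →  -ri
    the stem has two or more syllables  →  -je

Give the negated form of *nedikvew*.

nedikvewje

*nedikvew* has 3 syllables, so the suffix is -je, giving *nedikvewje*.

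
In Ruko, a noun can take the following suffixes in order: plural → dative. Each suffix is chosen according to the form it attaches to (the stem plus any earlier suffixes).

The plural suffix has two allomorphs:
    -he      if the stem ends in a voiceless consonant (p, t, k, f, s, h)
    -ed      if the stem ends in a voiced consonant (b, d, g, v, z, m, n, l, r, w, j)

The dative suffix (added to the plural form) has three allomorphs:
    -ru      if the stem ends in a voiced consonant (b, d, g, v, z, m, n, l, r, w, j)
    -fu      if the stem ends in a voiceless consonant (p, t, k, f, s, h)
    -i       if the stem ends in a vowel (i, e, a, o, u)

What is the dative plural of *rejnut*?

rejnuthei

*rejnut*: final consonant = /t/, voiceless → -he → *rejnuthe*.
The plural form *rejnuthe*: final sound = /e/, a vowel → -i → *rejnuthei*.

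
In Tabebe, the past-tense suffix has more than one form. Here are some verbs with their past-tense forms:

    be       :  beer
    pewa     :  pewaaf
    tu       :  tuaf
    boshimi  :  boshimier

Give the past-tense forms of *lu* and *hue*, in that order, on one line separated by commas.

Looking at the last vowel of each stem: -er when the last vowel of the stem is a front vowel (*be*, *boshimi*); -af when the last vowel of the stem is a back vowel (*pewa*, *tu*).
*lu* — last vowel /u/ (a back vowel) → -af → *luaf*.
The last vowel of *hue* is /e/, which is a front vowel, so the suffix is -er, giving *hueer*.

luaf, hueer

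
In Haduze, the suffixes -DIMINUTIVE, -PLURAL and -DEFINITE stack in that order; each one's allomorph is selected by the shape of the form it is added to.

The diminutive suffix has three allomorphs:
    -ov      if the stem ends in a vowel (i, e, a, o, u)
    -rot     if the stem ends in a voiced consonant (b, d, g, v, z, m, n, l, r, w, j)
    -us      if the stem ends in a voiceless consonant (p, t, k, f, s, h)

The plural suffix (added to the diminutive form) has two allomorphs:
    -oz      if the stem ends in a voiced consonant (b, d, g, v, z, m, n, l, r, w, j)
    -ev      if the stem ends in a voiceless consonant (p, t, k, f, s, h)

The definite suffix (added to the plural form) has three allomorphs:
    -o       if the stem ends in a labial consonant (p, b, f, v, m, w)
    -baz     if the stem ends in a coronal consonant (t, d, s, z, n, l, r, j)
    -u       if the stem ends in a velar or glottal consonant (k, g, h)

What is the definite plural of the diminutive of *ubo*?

*ubo* — final sound /o/ (a vowel) → -ov → *uboov*.
The diminutive form *uboov* — final consonant /v/ (voiced) → -oz → *uboovoz*.
The plural form *uboovoz* — final consonant /z/ (coronal) → -baz → *uboovozbaz*.

uboovozbaz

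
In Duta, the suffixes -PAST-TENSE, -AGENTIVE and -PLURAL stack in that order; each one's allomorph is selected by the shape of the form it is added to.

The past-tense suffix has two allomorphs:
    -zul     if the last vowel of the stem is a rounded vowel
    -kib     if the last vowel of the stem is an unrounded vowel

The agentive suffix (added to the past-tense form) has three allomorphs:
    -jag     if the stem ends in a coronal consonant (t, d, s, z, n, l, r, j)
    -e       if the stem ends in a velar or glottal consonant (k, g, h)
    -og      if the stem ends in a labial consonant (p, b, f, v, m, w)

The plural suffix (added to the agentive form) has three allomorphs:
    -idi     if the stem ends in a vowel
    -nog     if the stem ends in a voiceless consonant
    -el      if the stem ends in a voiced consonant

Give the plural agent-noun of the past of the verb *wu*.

Since the last vowel of *wu* is /u/ (a rounded vowel), it takes -zul, giving *wuzul*.
The past-tense form *wuzul*: final consonant = /l/, coronal → -jag → *wuzuljag*.
The agentive form *wuzuljag*: final sound = /g/, a voiced consonant → -el → *wuzuljagel*.

wuzuljagel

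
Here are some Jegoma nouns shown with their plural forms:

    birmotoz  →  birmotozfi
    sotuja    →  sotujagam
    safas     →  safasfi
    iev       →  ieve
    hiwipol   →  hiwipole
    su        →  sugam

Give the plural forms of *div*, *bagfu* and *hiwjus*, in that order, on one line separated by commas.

dive, bagfugam, hiwjusfi

The suffix is conditioned by the final sound: -fi when the stem ends in a sibilant (*birmotoz*, *safas*); -e when the stem ends in a non-sibilant consonant (*iev*, *hiwipol*); -gam when the stem ends in a vowel (*sotuja*, *su*).
*div*: final sound = /v/, a non-sibilant consonant → -e → *dive*.
The final sound of *bagfu* is /u/, which is a vowel, so the suffix is -gam, giving *bagfugam*.
*hiwjus*: final sound = /s/, a sibilant → -fi → *hiwjusfi*.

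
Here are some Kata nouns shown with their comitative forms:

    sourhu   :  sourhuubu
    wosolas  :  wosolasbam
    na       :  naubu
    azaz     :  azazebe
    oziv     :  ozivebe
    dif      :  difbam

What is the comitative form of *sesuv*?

sesuvebe

The suffix is conditioned by the final sound: -bam when the stem ends in a voiceless consonant (*wosolas*, *dif*); -ebe when the stem ends in a voiced consonant (*azaz*, *oziv*); -ubu when the stem ends in a vowel (*sourhu*, *na*).
Since the final sound of *sesuv* is /v/ (a voiced consonant), it takes -ebe, giving *sesuvebe*.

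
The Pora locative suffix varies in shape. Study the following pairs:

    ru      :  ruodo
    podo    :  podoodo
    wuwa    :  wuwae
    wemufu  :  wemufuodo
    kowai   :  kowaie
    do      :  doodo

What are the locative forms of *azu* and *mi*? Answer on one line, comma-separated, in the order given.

Looking at the last vowel of each stem: -odo when the last vowel of the stem is a rounded vowel (*ru*, *podo*, *wemufu*, *do*); -e when the last vowel of the stem is an unrounded vowel (*wuwa*, *kowai*).
Since the last vowel of *azu* is /u/ (a rounded vowel), it takes -odo, giving *azuodo*.
*mi*: last vowel = /i/, an unrounded vowel → -e → *mie*.

azuodo, mie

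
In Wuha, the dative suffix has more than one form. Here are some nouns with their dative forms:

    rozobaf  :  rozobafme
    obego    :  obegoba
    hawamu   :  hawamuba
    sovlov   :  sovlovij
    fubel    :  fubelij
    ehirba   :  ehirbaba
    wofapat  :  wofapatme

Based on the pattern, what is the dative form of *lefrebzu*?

The pattern is voicing of the final sound: -me when the stem ends in a voiceless consonant (*rozobaf*, *wofapat*); -ij when the stem ends in a voiced consonant (*sovlov*, *fubel*); -ba when the stem ends in a vowel (*obego*, *hawamu*, *ehirba*).
*lefrebzu*: final sound = /u/, a vowel → -ba → *lefrebzuba*.

lefrebzuba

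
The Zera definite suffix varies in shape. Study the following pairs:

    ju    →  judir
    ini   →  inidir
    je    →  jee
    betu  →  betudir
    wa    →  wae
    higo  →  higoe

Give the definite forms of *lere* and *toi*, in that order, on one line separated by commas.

Looking at the last vowel of each stem: -dir when the last vowel of the stem is a high vowel (*ju*, *ini*, *betu*); -e when the last vowel of the stem is a non-high vowel (*je*, *wa*, *higo*).
*lere*: last vowel = /e/, a non-high vowel → -e → *leree*.
*toi*: last vowel = /i/, a high vowel → -dir → *toidir*.

leree, toidir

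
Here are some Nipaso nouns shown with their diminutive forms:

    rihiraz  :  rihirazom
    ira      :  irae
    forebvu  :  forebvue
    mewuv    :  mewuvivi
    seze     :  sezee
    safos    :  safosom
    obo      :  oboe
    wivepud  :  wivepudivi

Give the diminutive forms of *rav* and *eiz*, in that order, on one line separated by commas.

The pattern is sibilance of the final sound: -om when the stem ends in a sibilant (*rihiraz*, *safos*); -ivi when the stem ends in a non-sibilant consonant (*mewuv*, *wivepud*); -e when the stem ends in a vowel (*ira*, *forebvu*, *seze*, *obo*).
Since the final sound of *rav* is /v/ (a non-sibilant consonant), it takes -ivi, giving *ravivi*.
The final sound of *eiz* is /z/, which is a sibilant, so the suffix is -om, giving *eizom*.

ravivi, eizom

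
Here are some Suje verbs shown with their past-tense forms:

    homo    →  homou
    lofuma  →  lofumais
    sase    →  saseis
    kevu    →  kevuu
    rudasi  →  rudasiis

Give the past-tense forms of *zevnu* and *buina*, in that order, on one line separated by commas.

Looking at the last vowel of each stem: -u when the last vowel of the stem is a rounded vowel (*homo*, *kevu*); -is when the last vowel of the stem is an unrounded vowel (*lofuma*, *sase*, *rudasi*).
Since the last vowel of *zevnu* is /u/ (a rounded vowel), it takes -u, giving *zevnuu*.
The last vowel of *buina* is /a/, which is an unrounded vowel, so the suffix is -is, giving *buinais*.

zevnuu, buinais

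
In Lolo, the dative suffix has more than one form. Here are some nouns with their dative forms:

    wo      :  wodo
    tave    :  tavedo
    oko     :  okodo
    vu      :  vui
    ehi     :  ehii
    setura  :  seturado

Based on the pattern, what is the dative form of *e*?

The alternation tracks the last vowel of the stem — -i when the last vowel of the stem is a high vowel (*vu*, *ehi*); -do when the last vowel of the stem is a non-high vowel (*wo*, *tave*, *oko*, *setura*).
*e*: last vowel = /e/, a non-high vowel → -do → *edo*.

edo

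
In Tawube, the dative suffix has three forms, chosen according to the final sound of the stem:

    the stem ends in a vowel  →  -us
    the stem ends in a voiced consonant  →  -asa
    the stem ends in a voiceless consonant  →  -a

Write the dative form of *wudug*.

wudugasa

*wudug* — final sound /g/ (a voiced consonant) → -asa → *wudugasa*.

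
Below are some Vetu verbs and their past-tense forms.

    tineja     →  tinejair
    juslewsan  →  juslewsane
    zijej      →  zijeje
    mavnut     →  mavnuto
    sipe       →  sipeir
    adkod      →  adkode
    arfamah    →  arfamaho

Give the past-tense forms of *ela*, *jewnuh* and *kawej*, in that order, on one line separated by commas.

elair, jewnuho, kaweje

The suffix is conditioned by the final sound: -o when the stem ends in a voiceless consonant (*mavnut*, *arfamah*); -e when the stem ends in a voiced consonant (*juslewsan*, *zijej*, *adkod*); -ir when the stem ends in a vowel (*tineja*, *sipe*).
*ela*: final sound = /a/, a vowel → -ir → *elair*.
Since the final sound of *jewnuh* is /h/ (a voiceless consonant), it takes -o, giving *jewnuho*.
The final sound of *kawej* is /j/, which is a voiced consonant, so the suffix is -e, giving *kaweje*.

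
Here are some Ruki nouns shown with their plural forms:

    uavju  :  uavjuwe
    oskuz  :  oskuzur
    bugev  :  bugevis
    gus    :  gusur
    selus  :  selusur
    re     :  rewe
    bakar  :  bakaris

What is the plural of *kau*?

The suffix is conditioned by the final sound: -ur when the stem ends in a sibilant (*oskuz*, *gus*, *selus*); -is when the stem ends in a non-sibilant consonant (*bugev*, *bakar*); -we when the stem ends in a vowel (*uavju*, *re*).
The final sound of *kau* is /u/, which is a vowel, so the suffix is -we, giving *kauwe*.

kauwe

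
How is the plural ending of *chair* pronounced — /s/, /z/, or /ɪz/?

The stem *chair* ends in a voiced non-sibilant sound.
The plural suffix surfaces as /ɪz/ after sibilants, /s/ after other voiceless consonants, and /z/ after other voiced sounds.
So the plural -s on *chair* is pronounced /z/.

/z/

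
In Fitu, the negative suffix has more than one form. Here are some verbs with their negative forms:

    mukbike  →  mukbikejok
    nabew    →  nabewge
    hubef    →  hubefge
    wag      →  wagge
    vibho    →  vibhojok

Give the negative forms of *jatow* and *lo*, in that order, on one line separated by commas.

The pattern is consonant vs. vowel: -ge when the stem ends in a consonant (*nabew*, *hubef*, *wag*); -jok when the stem ends in a vowel (*mukbike*, *vibho*).
*jatow*: final sound = /w/, a consonant → -ge → *jatowge*.
Since the final sound of *lo* is /o/ (a vowel), it takes -jok, giving *lojok*.

jatowge, lojok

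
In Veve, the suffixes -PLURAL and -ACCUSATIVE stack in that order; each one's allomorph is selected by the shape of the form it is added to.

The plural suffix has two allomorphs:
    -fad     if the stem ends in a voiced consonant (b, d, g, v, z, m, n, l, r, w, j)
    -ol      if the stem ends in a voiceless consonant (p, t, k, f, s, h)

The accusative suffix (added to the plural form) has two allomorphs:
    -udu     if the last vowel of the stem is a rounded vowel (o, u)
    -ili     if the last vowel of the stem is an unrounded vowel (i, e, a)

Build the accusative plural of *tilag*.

*tilag*: final consonant = /g/, voiced → -fad → *tilagfad*.
Since the last vowel of the plural form *tilagfad* is /a/ (an unrounded vowel), it takes -ili, giving *tilagfadili*.

tilagfadili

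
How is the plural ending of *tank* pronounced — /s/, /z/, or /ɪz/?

The stem *tank* ends in a voiceless non-sibilant consonant.
The plural suffix surfaces as /ɪz/ after sibilants, /s/ after other voiceless consonants, and /z/ after other voiced sounds.
So the plural -s on *tank* is pronounced /s/.

/s/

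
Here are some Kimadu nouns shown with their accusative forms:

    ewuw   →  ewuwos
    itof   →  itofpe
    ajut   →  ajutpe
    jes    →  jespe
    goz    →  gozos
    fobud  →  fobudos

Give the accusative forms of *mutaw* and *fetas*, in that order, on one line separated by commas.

mutawos, fetaspe

Looking at the final consonant of each stem: -pe when the stem ends in a voiceless consonant (*itof*, *ajut*, *jes*); -os when the stem ends in a voiced consonant (*ewuw*, *goz*, *fobud*).
Since the final consonant of *mutaw* is /w/ (voiced), it takes -os, giving *mutawos*.
The final consonant of *fetas* is /s/, which is voiceless, so the suffix is -pe, giving *fetaspe*.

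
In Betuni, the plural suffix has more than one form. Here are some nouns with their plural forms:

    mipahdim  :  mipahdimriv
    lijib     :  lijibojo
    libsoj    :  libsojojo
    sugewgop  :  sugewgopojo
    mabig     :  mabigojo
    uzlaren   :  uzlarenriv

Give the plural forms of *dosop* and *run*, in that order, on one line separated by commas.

dosopojo, runriv

The pattern is nasality of the final consonant: -riv when the stem ends in a nasal (*mipahdim*, *uzlaren*); -ojo when the stem ends in a non-nasal consonant (*lijib*, *libsoj*, *sugewgop*, *mabig*).
*dosop* — final consonant /p/ (non-nasal) → -ojo → *dosopojo*.
Since the final consonant of *run* is /n/ (a nasal), it takes -riv, giving *runriv*.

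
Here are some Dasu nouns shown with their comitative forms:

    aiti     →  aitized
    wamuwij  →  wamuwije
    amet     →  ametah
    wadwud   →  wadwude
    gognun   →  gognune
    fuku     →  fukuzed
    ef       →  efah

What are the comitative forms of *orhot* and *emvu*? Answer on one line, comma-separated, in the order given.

The pattern is voicing of the final sound: -ah when the stem ends in a voiceless consonant (*amet*, *ef*); -e when the stem ends in a voiced consonant (*wamuwij*, *wadwud*, *gognun*); -zed when the stem ends in a vowel (*aiti*, *fuku*).
*orhot*: final sound = /t/, a voiceless consonant → -ah → *orhotah*.
*emvu* — final sound /u/ (a vowel) → -zed → *emvuzed*.

orhotah, emvuzed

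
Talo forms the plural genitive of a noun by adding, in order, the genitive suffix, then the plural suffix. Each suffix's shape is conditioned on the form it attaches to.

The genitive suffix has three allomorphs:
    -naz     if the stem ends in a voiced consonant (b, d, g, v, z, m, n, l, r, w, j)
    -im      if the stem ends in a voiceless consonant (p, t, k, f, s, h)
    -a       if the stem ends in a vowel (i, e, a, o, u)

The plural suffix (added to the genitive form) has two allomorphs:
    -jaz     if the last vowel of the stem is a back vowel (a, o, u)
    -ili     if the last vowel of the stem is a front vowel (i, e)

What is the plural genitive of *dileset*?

dilesetimili

Since the final sound of *dileset* is /t/ (a voiceless consonant), it takes -im, giving *dilesetim*.
The last vowel of the genitive form *dilesetim* is /i/, which is a front vowel, so the plural suffix is -ili, giving *dilesetimili*.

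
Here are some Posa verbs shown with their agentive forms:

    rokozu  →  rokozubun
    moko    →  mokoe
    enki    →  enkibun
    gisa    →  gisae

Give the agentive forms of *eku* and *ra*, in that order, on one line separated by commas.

The pattern is height harmony: -bun when the last vowel of the stem is a high vowel (*rokozu*, *enki*); -e when the last vowel of the stem is a non-high vowel (*moko*, *gisa*).
Since the last vowel of *eku* is /u/ (a high vowel), it takes -bun, giving *ekubun*.
*ra*: last vowel = /a/, a non-high vowel → -e → *rae*.

ekubun, rae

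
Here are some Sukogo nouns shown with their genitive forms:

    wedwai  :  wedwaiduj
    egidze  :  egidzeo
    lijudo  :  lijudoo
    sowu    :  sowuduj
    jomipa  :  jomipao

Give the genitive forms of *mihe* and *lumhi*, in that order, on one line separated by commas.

miheo, lumhiduj

The suffix is conditioned by the last vowel: -duj when the last vowel of the stem is a high vowel (*wedwai*, *sowu*); -o when the last vowel of the stem is a non-high vowel (*egidze*, *lijudo*, *jomipa*).
Since the last vowel of *mihe* is /e/ (a non-high vowel), it takes -o, giving *miheo*.
Since the last vowel of *lumhi* is /i/ (a high vowel), it takes -duj, giving *lumhiduj*.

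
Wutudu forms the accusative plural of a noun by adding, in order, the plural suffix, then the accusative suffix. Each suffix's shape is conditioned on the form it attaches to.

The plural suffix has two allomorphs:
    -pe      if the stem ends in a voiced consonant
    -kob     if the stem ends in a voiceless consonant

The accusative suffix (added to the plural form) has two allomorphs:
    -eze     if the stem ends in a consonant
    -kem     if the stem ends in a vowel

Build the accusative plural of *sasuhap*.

Since the final consonant of *sasuhap* is /p/ (voiceless), it takes -kob, giving *sasuhapkob*.
The final sound of the plural form *sasuhapkob* is /b/, which is a consonant, so the accusative suffix is -eze, giving *sasuhapkobeze*.

sasuhapkobeze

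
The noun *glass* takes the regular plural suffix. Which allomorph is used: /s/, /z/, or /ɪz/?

/ɪz/

The stem *glass* ends in a sibilant (/s, z, ʃ, ʒ, tʃ, dʒ/).
The plural suffix surfaces as /ɪz/ after sibilants, /s/ after other voiceless consonants, and /z/ after other voiced sounds.
So the plural -s on *glass* is pronounced /ɪz/.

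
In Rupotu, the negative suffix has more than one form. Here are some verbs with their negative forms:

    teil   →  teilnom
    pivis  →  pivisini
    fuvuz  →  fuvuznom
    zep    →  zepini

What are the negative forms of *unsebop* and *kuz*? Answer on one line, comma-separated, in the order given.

unsebopini, kuznom

The alternation tracks the final consonant of the stem — -ini when the stem ends in a voiceless consonant (*pivis*, *zep*); -nom when the stem ends in a voiced consonant (*teil*, *fuvuz*).
Since the final consonant of *unsebop* is /p/ (voiceless), it takes -ini, giving *unsebopini*.
Since the final consonant of *kuz* is /z/ (voiced), it takes -nom, giving *kuznom*.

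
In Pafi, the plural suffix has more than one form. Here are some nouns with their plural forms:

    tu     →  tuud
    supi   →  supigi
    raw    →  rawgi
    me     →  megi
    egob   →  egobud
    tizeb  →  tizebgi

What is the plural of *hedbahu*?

hedbahuud

The pattern is rounding harmony: -ud when the last vowel of the stem is a rounded vowel (*tu*, *egob*); -gi when the last vowel of the stem is an unrounded vowel (*supi*, *raw*, *me*, *tizeb*).
Since the last vowel of *hedbahu* is /u/ (a rounded vowel), it takes -ud, giving *hedbahuud*.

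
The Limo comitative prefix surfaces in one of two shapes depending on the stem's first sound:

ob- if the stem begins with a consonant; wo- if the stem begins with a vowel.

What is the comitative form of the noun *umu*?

woumu

The first sound of *umu* is /u/, which is a vowel, so the prefix is wo-, giving *woumu*.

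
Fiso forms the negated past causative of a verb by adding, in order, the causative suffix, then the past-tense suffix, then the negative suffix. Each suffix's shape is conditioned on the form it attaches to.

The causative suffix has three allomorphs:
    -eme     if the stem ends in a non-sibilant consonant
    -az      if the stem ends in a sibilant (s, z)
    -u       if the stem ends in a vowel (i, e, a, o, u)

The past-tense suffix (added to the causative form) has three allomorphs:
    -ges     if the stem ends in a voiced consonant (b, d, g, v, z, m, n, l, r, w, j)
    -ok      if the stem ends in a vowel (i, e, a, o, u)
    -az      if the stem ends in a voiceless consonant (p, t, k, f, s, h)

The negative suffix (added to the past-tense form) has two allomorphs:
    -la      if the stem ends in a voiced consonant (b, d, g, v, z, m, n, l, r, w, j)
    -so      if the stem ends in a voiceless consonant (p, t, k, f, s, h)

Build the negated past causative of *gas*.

gasazgesso

*gas* — final sound /s/ (a sibilant) → -az → *gasaz*.
The causative form *gasaz* — final sound /z/ (a voiced consonant) → -ges → *gasazges*.
Since the final consonant of the past-tense form *gasazges* is /s/ (voiceless), it takes -so, giving *gasazgesso*.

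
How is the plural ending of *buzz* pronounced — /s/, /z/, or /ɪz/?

/ɪz/

The stem *buzz* ends in a sibilant (/s, z, ʃ, ʒ, tʃ, dʒ/).
The plural suffix surfaces as /ɪz/ after sibilants, /s/ after other voiceless consonants, and /z/ after other voiced sounds.
So the plural -s on *buzz* is pronounced /ɪz/.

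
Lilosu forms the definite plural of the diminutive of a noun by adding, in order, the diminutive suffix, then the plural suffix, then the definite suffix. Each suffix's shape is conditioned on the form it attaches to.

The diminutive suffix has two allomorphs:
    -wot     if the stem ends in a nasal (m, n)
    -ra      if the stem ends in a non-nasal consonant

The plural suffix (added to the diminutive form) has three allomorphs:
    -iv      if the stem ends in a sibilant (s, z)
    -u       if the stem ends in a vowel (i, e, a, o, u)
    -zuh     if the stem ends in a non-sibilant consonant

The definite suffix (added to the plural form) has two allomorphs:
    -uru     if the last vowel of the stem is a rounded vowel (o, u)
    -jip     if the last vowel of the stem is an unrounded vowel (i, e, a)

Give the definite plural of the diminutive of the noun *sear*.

searrauuru

*sear* — final consonant /r/ (non-nasal) → -ra → *searra*.
The final sound of the diminutive form *searra* is /a/, which is a vowel, so the plural suffix is -u, giving *searrau*.
The last vowel of the plural form *searrau* is /u/, which is a rounded vowel, so the definite suffix is -uru, giving *searrauuru*.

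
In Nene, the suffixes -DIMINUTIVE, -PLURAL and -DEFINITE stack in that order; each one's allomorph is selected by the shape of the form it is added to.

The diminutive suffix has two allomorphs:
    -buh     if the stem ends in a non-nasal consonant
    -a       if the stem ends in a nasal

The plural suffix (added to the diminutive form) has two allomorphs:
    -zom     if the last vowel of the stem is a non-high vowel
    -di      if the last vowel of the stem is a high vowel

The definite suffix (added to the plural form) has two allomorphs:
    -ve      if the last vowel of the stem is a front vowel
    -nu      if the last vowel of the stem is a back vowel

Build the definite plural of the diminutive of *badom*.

*badom* — final consonant /m/ (a nasal) → -a → *badoma*.
Since the last vowel of the diminutive form *badoma* is /a/ (a non-high vowel), it takes -zom, giving *badomazom*.
Since the last vowel of the plural form *badomazom* is /o/ (a back vowel), it takes -nu, giving *badomazomnu*.

badomazomnu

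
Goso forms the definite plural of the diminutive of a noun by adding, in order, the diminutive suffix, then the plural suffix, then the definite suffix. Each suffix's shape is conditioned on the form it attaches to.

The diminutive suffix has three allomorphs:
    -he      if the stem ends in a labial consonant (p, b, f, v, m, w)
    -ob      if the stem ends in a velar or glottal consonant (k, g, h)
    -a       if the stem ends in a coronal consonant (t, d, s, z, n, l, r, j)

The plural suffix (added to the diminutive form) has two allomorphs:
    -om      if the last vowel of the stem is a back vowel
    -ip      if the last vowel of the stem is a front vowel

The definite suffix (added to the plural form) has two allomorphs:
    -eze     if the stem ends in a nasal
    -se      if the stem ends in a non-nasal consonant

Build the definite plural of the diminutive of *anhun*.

*anhun* — final consonant /n/ (coronal) → -a → *anhuna*.
Since the last vowel of the diminutive form *anhuna* is /a/ (a back vowel), it takes -om, giving *anhunaom*.
The plural form *anhunaom*: final consonant = /m/, a nasal → -eze → *anhunaomeze*.

anhunaomeze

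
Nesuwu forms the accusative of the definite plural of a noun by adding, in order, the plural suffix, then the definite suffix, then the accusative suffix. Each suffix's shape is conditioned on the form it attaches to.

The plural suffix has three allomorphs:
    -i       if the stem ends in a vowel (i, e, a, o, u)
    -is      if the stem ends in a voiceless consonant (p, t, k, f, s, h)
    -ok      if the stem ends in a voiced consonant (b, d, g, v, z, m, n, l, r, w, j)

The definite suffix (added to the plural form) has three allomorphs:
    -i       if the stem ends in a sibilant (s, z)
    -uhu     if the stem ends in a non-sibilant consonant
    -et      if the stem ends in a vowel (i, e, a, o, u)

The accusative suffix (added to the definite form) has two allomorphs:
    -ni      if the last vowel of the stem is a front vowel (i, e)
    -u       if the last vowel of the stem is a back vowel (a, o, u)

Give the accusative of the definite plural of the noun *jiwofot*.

jiwofotisini

*jiwofot* — final sound /t/ (a voiceless consonant) → -is → *jiwofotis*.
The final sound of the plural form *jiwofotis* is /s/, which is a sibilant, so the definite suffix is -i, giving *jiwofotisi*.
The definite form *jiwofotisi*: last vowel = /i/, a front vowel → -ni → *jiwofotisini*.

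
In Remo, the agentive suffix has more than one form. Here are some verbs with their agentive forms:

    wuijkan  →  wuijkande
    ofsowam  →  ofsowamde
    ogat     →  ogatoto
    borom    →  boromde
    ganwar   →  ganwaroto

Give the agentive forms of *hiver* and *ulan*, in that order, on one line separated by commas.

Looking at the final consonant of each stem: -de when the stem ends in a nasal (*wuijkan*, *ofsowam*, *borom*); -oto when the stem ends in a non-nasal consonant (*ogat*, *ganwar*).
*hiver* — final consonant /r/ (non-nasal) → -oto → *hiveroto*.
Since the final consonant of *ulan* is /n/ (a nasal), it takes -de, giving *ulande*.

hiveroto, ulande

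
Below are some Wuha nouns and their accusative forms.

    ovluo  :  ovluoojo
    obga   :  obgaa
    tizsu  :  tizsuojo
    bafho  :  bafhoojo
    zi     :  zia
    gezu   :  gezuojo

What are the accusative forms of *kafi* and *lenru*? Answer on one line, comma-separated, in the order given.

Looking at the last vowel of each stem: -ojo when the last vowel of the stem is a rounded vowel (*ovluo*, *tizsu*, *bafho*, *gezu*); -a when the last vowel of the stem is an unrounded vowel (*obga*, *zi*).
*kafi*: last vowel = /i/, an unrounded vowel → -a → *kafia*.
*lenru*: last vowel = /u/, a rounded vowel → -ojo → *lenruojo*.

kafia, lenruojo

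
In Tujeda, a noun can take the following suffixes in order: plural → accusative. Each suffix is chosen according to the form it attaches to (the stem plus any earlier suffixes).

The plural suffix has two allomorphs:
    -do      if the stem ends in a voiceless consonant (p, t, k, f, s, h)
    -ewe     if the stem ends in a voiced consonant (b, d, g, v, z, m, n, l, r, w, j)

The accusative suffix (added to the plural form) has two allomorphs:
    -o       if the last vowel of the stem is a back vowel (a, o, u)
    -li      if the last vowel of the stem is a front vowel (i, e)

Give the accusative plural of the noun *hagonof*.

*hagonof* — final consonant /f/ (voiceless) → -do → *hagonofdo*.
The last vowel of the plural form *hagonofdo* is /o/, which is a back vowel, so the accusative suffix is -o, giving *hagonofdoo*.

hagonofdoo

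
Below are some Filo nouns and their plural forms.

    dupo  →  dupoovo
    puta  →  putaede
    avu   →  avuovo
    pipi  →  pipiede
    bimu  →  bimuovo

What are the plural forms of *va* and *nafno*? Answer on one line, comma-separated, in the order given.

The alternation tracks the last vowel of the stem — -ovo when the last vowel of the stem is a rounded vowel (*dupo*, *avu*, *bimu*); -ede when the last vowel of the stem is an unrounded vowel (*puta*, *pipi*).
Since the last vowel of *va* is /a/ (an unrounded vowel), it takes -ede, giving *vaede*.
*nafno*: last vowel = /o/, a rounded vowel → -ovo → *nafnoovo*.

vaede, nafnoovo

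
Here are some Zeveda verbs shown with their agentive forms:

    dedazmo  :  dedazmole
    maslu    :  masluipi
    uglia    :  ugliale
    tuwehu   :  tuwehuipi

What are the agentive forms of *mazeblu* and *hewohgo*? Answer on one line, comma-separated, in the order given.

mazebluipi, hewohgole

The pattern is height harmony: -ipi when the last vowel of the stem is a high vowel (*maslu*, *tuwehu*); -le when the last vowel of the stem is a non-high vowel (*dedazmo*, *uglia*).
*mazeblu* — last vowel /u/ (a high vowel) → -ipi → *mazebluipi*.
*hewohgo*: last vowel = /o/, a non-high vowel → -le → *hewohgole*.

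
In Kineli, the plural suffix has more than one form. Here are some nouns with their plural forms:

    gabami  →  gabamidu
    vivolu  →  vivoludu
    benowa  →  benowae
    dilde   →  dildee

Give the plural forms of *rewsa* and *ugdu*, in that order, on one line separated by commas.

rewsae, ugdudu

The alternation tracks the last vowel of the stem — -du when the last vowel of the stem is a high vowel (*gabami*, *vivolu*); -e when the last vowel of the stem is a non-high vowel (*benowa*, *dilde*).
The last vowel of *rewsa* is /a/, which is a non-high vowel, so the suffix is -e, giving *rewsae*.
The last vowel of *ugdu* is /u/, which is a high vowel, so the suffix is -du, giving *ugdudu*.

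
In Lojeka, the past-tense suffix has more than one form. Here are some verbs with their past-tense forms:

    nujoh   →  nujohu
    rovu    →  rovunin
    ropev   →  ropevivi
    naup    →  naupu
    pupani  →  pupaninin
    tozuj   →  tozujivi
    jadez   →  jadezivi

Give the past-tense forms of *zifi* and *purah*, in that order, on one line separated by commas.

zifinin, purahu

The alternation tracks the final sound of the stem — -u when the stem ends in a voiceless consonant (*nujoh*, *naup*); -ivi when the stem ends in a voiced consonant (*ropev*, *tozuj*, *jadez*); -nin when the stem ends in a vowel (*rovu*, *pupani*).
Since the final sound of *zifi* is /i/ (a vowel), it takes -nin, giving *zifinin*.
The final sound of *purah* is /h/, which is a voiceless consonant, so the suffix is -u, giving *purahu*.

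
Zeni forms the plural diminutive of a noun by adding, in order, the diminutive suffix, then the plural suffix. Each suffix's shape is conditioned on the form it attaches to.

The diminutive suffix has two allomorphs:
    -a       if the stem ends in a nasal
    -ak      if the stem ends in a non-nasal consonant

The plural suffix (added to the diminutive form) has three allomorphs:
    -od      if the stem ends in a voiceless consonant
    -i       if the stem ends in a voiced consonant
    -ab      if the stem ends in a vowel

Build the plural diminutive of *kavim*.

kavimaab

The final consonant of *kavim* is /m/, which is a nasal, so the diminutive suffix is -a, giving *kavima*.
Since the final sound of the diminutive form *kavima* is /a/ (a vowel), it takes -ab, giving *kavimaab*.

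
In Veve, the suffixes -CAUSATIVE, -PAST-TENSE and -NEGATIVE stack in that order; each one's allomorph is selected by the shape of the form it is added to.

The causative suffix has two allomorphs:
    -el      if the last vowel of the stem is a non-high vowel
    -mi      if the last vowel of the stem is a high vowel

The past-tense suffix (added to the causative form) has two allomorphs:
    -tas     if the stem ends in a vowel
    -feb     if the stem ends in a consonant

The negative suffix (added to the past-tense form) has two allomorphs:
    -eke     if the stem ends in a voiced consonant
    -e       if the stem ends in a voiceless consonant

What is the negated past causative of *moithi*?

The last vowel of *moithi* is /i/, which is a high vowel, so the causative suffix is -mi, giving *moithimi*.
The final sound of the causative form *moithimi* is /i/, which is a vowel, so the past-tense suffix is -tas, giving *moithimitas*.
Since the final consonant of the past-tense form *moithimitas* is /s/ (voiceless), it takes -e, giving *moithimitase*.

moithimitase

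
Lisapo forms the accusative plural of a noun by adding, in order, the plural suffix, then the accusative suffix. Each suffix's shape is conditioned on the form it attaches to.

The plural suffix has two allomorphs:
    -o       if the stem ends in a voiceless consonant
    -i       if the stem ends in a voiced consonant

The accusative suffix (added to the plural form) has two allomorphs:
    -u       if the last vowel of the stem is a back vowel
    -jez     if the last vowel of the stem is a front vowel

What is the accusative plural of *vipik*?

vipikou

The final consonant of *vipik* is /k/, which is voiceless, so the plural suffix is -o, giving *vipiko*.
Since the last vowel of the plural form *vipiko* is /o/ (a back vowel), it takes -u, giving *vipikou*.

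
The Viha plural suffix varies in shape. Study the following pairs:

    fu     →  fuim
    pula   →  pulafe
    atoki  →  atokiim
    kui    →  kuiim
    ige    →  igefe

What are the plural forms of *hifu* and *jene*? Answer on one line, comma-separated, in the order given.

The alternation tracks the last vowel of the stem — -im when the last vowel of the stem is a high vowel (*fu*, *atoki*, *kui*); -fe when the last vowel of the stem is a non-high vowel (*pula*, *ige*).
*hifu*: last vowel = /u/, a high vowel → -im → *hifuim*.
*jene*: last vowel = /e/, a non-high vowel → -fe → *jenefe*.

hifuim, jenefe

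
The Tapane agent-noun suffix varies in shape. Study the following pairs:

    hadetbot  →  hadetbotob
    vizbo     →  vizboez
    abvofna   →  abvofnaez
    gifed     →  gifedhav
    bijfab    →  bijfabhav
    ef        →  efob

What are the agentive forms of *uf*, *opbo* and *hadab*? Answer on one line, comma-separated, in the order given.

ufob, opboez, hadabhav

The suffix is conditioned by the final sound: -ob when the stem ends in a voiceless consonant (*hadetbot*, *ef*); -hav when the stem ends in a voiced consonant (*gifed*, *bijfab*); -ez when the stem ends in a vowel (*vizbo*, *abvofna*).
The final sound of *uf* is /f/, which is a voiceless consonant, so the suffix is -ob, giving *ufob*.
The final sound of *opbo* is /o/, which is a vowel, so the suffix is -ez, giving *opboez*.
The final sound of *hadab* is /b/, which is a voiced consonant, so the suffix is -hav, giving *hadabhav*.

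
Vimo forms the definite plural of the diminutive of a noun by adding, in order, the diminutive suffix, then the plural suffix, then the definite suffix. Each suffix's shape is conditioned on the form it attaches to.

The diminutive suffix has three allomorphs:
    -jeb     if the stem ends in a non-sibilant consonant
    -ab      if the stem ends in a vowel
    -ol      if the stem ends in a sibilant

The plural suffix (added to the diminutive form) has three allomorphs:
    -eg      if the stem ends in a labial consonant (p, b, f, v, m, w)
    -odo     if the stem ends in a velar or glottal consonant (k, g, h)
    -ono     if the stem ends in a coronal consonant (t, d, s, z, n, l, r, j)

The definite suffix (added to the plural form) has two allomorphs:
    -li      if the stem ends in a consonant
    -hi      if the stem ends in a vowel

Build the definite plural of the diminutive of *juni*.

juniabegli

The final sound of *juni* is /i/, which is a vowel, so the diminutive suffix is -ab, giving *juniab*.
The diminutive form *juniab* — final consonant /b/ (labial) → -eg → *juniabeg*.
The final sound of the plural form *juniabeg* is /g/, which is a consonant, so the definite suffix is -li, giving *juniabegli*.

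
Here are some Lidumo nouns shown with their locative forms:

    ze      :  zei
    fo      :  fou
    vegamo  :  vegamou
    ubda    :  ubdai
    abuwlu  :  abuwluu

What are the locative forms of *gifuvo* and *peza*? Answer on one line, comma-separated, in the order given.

The suffix is conditioned by the last vowel: -u when the last vowel of the stem is a rounded vowel (*fo*, *vegamo*, *abuwlu*); -i when the last vowel of the stem is an unrounded vowel (*ze*, *ubda*).
*gifuvo*: last vowel = /o/, a rounded vowel → -u → *gifuvou*.
*peza* — last vowel /a/ (an unrounded vowel) → -i → *pezai*.

gifuvou, pezai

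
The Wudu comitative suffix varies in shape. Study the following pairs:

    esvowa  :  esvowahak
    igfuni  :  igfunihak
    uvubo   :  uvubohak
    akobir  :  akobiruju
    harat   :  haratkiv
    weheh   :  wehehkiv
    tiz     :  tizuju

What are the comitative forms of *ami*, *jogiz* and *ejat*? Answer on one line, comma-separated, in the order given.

amihak, jogizuju, ejatkiv

The suffix is conditioned by the final sound: -kiv when the stem ends in a voiceless consonant (*harat*, *weheh*); -uju when the stem ends in a voiced consonant (*akobir*, *tiz*); -hak when the stem ends in a vowel (*esvowa*, *igfuni*, *uvubo*).
*ami* — final sound /i/ (a vowel) → -hak → *amihak*.
Since the final sound of *jogiz* is /z/ (a voiced consonant), it takes -uju, giving *jogizuju*.
*ejat*: final sound = /t/, a voiceless consonant → -kiv → *ejatkiv*.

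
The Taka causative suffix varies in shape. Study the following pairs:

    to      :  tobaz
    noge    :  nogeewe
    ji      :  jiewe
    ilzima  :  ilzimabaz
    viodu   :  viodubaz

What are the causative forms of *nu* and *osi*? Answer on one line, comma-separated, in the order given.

nubaz, osiewe

The pattern is front/back vowel harmony: -ewe when the last vowel of the stem is a front vowel (*noge*, *ji*); -baz when the last vowel of the stem is a back vowel (*to*, *ilzima*, *viodu*).
The last vowel of *nu* is /u/, which is a back vowel, so the suffix is -baz, giving *nubaz*.
The last vowel of *osi* is /i/, which is a front vowel, so the suffix is -ewe, giving *osiewe*.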